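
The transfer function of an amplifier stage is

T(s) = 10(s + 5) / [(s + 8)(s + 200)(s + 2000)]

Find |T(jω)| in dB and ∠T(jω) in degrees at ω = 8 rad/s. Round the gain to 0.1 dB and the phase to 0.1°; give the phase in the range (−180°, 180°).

At s = jω = j8:
zero (s+5): 5 + j8 → |·| = √(5²+8²) = √89 ≈ 9.434, ∠ = arctan(8/5) ≈ 57.99°
pole (s+8): 8 + j8 → |·| = √(8²+8²) = √128 ≈ 11.314, ∠ = arctan(8/8) ≈ 45.00°
pole (s+200): 200 + j8 → |·| = √(200²+8²) = √40064 ≈ 200.16, ∠ = arctan(8/200) ≈ 2.29°
pole (s+2000): 2000 + j8 → |·| = √(2000²+8²) = √4000064 ≈ 2000, ∠ = arctan(8/2000) ≈ 0.23°
|T| = 10 · 9.434 / 4.5292e+06 ≈ 2.0829e-05
Gain = 20 log₁₀(2.0829e-05) ≈ -93.63 dB
∠T = 57.99° − 47.52° = 10.47°

-93.6 dB, 10.5°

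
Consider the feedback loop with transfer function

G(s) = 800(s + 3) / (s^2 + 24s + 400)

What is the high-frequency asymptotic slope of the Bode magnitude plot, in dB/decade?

-20 dB/decade

Each pole contributes −20 dB/decade at high frequency; each zero contributes +20 dB/decade.
Net: 1 zero(s) − 2 pole(s) → -20 dB/decade.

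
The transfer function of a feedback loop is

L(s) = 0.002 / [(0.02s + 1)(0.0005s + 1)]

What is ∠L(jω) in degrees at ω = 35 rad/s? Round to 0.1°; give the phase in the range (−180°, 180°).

At ω = 35 rad/s:
pole (1 + j35·0.02) = 1 + j0.7 → |·| ≈ 1.2207, ∠ ≈ 34.99°
pole (1 + j35·0.0005) = 1 + j0.0175 → |·| ≈ 1.0002, ∠ ≈ 1.00°
∠L = (0°) − (34.99° + 1.00°) = -35.99°

-36.0°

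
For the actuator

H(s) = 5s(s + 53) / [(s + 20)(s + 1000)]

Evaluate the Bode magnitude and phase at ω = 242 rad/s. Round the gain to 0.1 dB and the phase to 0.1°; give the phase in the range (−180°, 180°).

1.6 dB, 68.8°

At s = jω = j242:
zero (s+53): 53 + j242 → |·| = √(53²+242²) = √61373 ≈ 247.74, ∠ = arctan(242/53) ≈ 77.65°
zero at origin: s = j242 → |·| = 242, ∠ = 90.00°
pole (s+20): 20 + j242 → |·| = √(20²+242²) = √58964 ≈ 242.83, ∠ = arctan(242/20) ≈ 85.28°
pole (s+1000): 1000 + j242 → |·| = √(1000²+242²) = √1058564 ≈ 1028.9, ∠ = arctan(242/1000) ≈ 13.60°
|H| = 5 · 59953 / 2.4985e+05 ≈ 1.1998
Gain = 20 log₁₀(1.1998) ≈ 1.58 dB
∠H = 167.65° − 98.88° = 68.77°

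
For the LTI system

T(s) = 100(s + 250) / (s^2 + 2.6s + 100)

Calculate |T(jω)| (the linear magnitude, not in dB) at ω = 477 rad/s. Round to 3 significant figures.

At s = jω = j477:
zero (s+250): 250 + j477 → |·| = √(250²+477²) = √290029 ≈ 538.54, ∠ = arctan(477/250) ≈ 62.34°
quadratic: (j477)² + 2.6·j477 + 100 = -227429 + j1240.2 → |·| ≈ 2.2743e+05, ∠ ≈ 179.69°
|T| = 100 · 538.54 / 2.2743e+05 ≈ 0.23679

0.237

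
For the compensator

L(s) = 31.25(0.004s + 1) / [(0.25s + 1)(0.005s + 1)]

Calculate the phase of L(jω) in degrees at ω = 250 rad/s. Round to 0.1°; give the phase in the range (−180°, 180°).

At ω = 250 rad/s:
zero (1 + j250·0.004) = 1 + j1 → |·| ≈ 1.4142, ∠ ≈ 45.00°
pole (1 + j250·0.25) = 1 + j62.5 → |·| ≈ 62.508, ∠ ≈ 89.08°
pole (1 + j250·0.005) = 1 + j1.25 → |·| ≈ 1.6008, ∠ ≈ 51.34°
∠L = (45.00°) − (89.08° + 51.34°) = -95.42°

-95.4°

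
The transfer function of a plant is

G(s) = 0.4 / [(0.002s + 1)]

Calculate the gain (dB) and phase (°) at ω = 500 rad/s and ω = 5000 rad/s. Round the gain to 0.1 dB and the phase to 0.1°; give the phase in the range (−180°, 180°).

ω = 500: -11.0 dB, -45.0°; ω = 5000: -28.0 dB, -84.3°

At ω = 500 rad/s:
pole (1 + j500·0.002) = 1 + j1 → |·| ≈ 1.4142, ∠ ≈ 45.00°
|G| = 0.4 · 1 / (1.4142) ≈ 0.28285
Gain = 20 log₁₀(0.28285) ≈ -10.97 dB
∠G = (0°) − (45.00°) = -45.00°

At ω = 5000 rad/s:
pole (1 + j5000·0.002) = 1 + j10 → |·| ≈ 10.05, ∠ ≈ 84.29°
|G| = 0.4 · 1 / (10.05) ≈ 0.039801
Gain = 20 log₁₀(0.039801) ≈ -28.00 dB
∠G = (0°) − (84.29°) = -84.29°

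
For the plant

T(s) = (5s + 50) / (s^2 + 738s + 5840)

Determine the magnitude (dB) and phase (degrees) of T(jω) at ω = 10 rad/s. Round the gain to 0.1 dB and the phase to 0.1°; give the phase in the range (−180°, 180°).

Substitute s = j10:
Numerator: 5(j10) + 50 = 50 + j50
Denominator: (j10)^2 + 738(j10) + 5840 = 5740 + j7380
|N| = √(50² + 50²) ≈ 70.711, ∠N ≈ 45.00°
|D| = √(5740² + 7380²) ≈ 9349.4, ∠D ≈ 52.13°
|T| = 70.711 / 9349.4 ≈ 0.0075632
Gain = 20 log₁₀(0.0075632) ≈ -42.43 dB
∠T = 45.00° − 52.13° = -7.13°

-42.4 dB, -7.1°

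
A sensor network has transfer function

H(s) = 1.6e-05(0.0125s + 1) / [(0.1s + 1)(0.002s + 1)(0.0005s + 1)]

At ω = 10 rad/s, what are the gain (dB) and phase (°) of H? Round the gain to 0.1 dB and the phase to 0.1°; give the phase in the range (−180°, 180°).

At ω = 10 rad/s:
zero (1 + j10·0.0125) = 1 + j0.125 → |·| ≈ 1.0078, ∠ ≈ 7.13°
pole (1 + j10·0.1) = 1 + j1 → |·| ≈ 1.4142, ∠ ≈ 45.00°
pole (1 + j10·0.002) = 1 + j0.02 → |·| ≈ 1.0002, ∠ ≈ 1.15°
pole (1 + j10·0.0005) = 1 + j0.005 → |·| ≈ 1, ∠ ≈ 0.29°
|H| = 1.6e-05 · 1.0078 / (1.4142 · 1.0002 · 1) ≈ 1.14e-05
Gain = 20 log₁₀(1.14e-05) ≈ -98.86 dB
∠H = (7.13°) − (45.00° + 1.15° + 0.29°) = -39.31°

-98.9 dB, -39.3°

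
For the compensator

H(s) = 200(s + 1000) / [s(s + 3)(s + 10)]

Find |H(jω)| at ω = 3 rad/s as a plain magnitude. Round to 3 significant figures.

1.51e+03

At s = jω = j3:
zero (s+1000): 1000 + j3 → |·| = √(1000²+3²) = √1000009 ≈ 1000, ∠ = arctan(3/1000) ≈ 0.17°
pole (s+3): 3 + j3 → |·| = √(3²+3²) = √18 ≈ 4.2426, ∠ = arctan(3/3) ≈ 45.00°
pole (s+10): 10 + j3 → |·| = √(10²+3²) = √109 ≈ 10.44, ∠ = arctan(3/10) ≈ 16.70°
pole at origin: |s| = 3, ∠ = 90.00° (in denominator)
|H| = 200 · 1000 / 132.88 ≈ 1505.1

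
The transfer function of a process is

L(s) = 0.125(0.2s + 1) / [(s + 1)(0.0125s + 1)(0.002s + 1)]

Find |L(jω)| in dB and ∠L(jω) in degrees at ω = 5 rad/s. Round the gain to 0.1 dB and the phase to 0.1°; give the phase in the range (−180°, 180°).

-29.2 dB, -37.8°

At ω = 5 rad/s:
zero (1 + j5·0.2) = 1 + j1 → |·| ≈ 1.4142, ∠ ≈ 45.00°
pole (1 + j5·1) = 1 + j5 → |·| ≈ 5.099, ∠ ≈ 78.69°
pole (1 + j5·0.0125) = 1 + j0.0625 → |·| ≈ 1.002, ∠ ≈ 3.58°
pole (1 + j5·0.002) = 1 + j0.01 → |·| ≈ 1, ∠ ≈ 0.57°
|L| = 0.125 · 1.4142 / (5.099 · 1.002 · 1) ≈ 0.034599
Gain = 20 log₁₀(0.034599) ≈ -29.22 dB
∠L = (45.00°) − (78.69° + 3.58° + 0.57°) = -37.84°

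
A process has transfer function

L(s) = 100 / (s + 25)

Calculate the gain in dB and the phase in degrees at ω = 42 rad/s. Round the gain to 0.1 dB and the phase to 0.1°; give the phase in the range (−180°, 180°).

Substitute s = j42:
Numerator: 100 = 100 + j0
Denominator: (j42) + 25 = 25 + j42
|N| = √(100² + 0²) ≈ 100, ∠N ≈ 0.00°
|D| = √(25² + 42²) ≈ 48.877, ∠D ≈ 59.24°
|L| = 100 / 48.877 ≈ 2.046
Gain = 20 log₁₀(2.046) ≈ 6.22 dB
∠L = 0.00° − 59.24° = -59.24°

6.2 dB, -59.2°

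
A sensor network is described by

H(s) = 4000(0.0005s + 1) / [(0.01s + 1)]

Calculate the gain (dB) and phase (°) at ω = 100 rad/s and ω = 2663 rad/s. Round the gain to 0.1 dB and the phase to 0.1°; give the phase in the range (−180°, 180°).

At ω = 100 rad/s:
zero (1 + j100·0.0005) = 1 + j0.05 → |·| ≈ 1.0012, ∠ ≈ 2.86°
pole (1 + j100·0.01) = 1 + j1 → |·| ≈ 1.4142, ∠ ≈ 45.00°
|H| = 4000 · 1.0012 / (1.4142) ≈ 2831.8
Gain = 20 log₁₀(2831.8) ≈ 69.04 dB
∠H = (2.86°) − (45.00°) = -42.14°

At ω = 2663 rad/s:
zero (1 + j2663·0.0005) = 1 + j1.3315 → |·| ≈ 1.6652, ∠ ≈ 53.09°
pole (1 + j2663·0.01) = 1 + j26.63 → |·| ≈ 26.649, ∠ ≈ 87.85°
|H| = 4000 · 1.6652 / (26.649) ≈ 249.95
Gain = 20 log₁₀(249.95) ≈ 47.96 dB
∠H = (53.09°) − (87.85°) = -34.76°

ω = 100: 69.0 dB, -42.1°; ω = 2663: 48.0 dB, -34.8°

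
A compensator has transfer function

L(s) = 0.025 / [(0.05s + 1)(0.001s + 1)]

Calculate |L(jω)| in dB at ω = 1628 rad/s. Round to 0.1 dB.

-75.9 dB

At ω = 1628 rad/s:
pole (1 + j1628·0.05) = 1 + j81.4 → |·| ≈ 81.406, ∠ ≈ 89.30°
pole (1 + j1628·0.001) = 1 + j1.628 → |·| ≈ 1.9106, ∠ ≈ 58.44°
|L| = 0.025 · 1 / (81.406 · 1.9106) ≈ 0.00016074
Gain = 20 log₁₀(0.00016074) ≈ -75.88 dB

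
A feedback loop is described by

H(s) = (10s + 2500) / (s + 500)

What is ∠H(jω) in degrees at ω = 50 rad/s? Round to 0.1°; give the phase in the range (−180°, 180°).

Substitute s = j50:
Numerator: 10(j50) + 2500 = 2500 + j500
Denominator: (j50) + 500 = 500 + j50
|N| = √(2500² + 500²) ≈ 2549.5, ∠N ≈ 11.31°
|D| = √(500² + 50²) ≈ 502.49, ∠D ≈ 5.71°
∠H = 11.31° − 5.71° = 5.60°

5.6°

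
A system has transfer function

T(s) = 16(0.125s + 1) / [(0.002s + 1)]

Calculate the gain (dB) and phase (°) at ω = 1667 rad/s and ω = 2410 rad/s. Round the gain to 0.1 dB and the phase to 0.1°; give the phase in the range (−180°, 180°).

At ω = 1667 rad/s:
zero (1 + j1667·0.125) = 1 + j208.375 → |·| ≈ 208.38, ∠ ≈ 89.73°
pole (1 + j1667·0.002) = 1 + j3.334 → |·| ≈ 3.4807, ∠ ≈ 73.30°
|T| = 16 · 208.38 / (3.4807) ≈ 957.88
Gain = 20 log₁₀(957.88) ≈ 59.63 dB
∠T = (89.73°) − (73.30°) = 16.43°

At ω = 2410 rad/s:
zero (1 + j2410·0.125) = 1 + j301.25 → |·| ≈ 301.25, ∠ ≈ 89.81°
pole (1 + j2410·0.002) = 1 + j4.82 → |·| ≈ 4.9226, ∠ ≈ 78.28°
|T| = 16 · 301.25 / (4.9226) ≈ 979.16
Gain = 20 log₁₀(979.16) ≈ 59.82 dB
∠T = (89.81°) − (78.28°) = 11.53°

ω = 1667: 59.6 dB, 16.4°; ω = 2410: 59.8 dB, 11.5°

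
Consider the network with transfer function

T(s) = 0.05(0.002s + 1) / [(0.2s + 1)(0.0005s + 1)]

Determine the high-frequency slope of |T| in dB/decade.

Each pole contributes −20 dB/decade at high frequency; each zero contributes +20 dB/decade.
Net: 1 zero(s) − 2 pole(s) → -20 dB/decade.

-20 dB/decade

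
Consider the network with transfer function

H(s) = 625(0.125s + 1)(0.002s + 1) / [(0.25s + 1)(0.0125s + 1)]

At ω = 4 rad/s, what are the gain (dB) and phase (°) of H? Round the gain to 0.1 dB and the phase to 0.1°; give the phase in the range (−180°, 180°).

53.9 dB, -20.8°

At ω = 4 rad/s:
zero (1 + j4·0.125) = 1 + j0.5 → |·| ≈ 1.118, ∠ ≈ 26.57°
zero (1 + j4·0.002) = 1 + j0.008 → |·| ≈ 1, ∠ ≈ 0.46°
pole (1 + j4·0.25) = 1 + j1 → |·| ≈ 1.4142, ∠ ≈ 45.00°
pole (1 + j4·0.0125) = 1 + j0.05 → |·| ≈ 1.0012, ∠ ≈ 2.86°
|H| = 625 · 1.118 · 1 / (1.4142 · 1.0012) ≈ 493.5
Gain = 20 log₁₀(493.5) ≈ 53.87 dB
∠H = (26.57° + 0.46°) − (45.00° + 2.86°) = -20.83°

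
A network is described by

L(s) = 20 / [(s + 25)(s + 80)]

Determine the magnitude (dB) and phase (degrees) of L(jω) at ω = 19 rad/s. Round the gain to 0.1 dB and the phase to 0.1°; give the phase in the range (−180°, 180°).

-42.2 dB, -50.6°

At s = jω = j19:
pole (s+25): 25 + j19 → |·| = √(25²+19²) = √986 ≈ 31.401, ∠ = arctan(19/25) ≈ 37.23°
pole (s+80): 80 + j19 → |·| = √(80²+19²) = √6761 ≈ 82.225, ∠ = arctan(19/80) ≈ 13.36°
|L| = 20 / 2581.9 ≈ 0.0077462
Gain = 20 log₁₀(0.0077462) ≈ -42.22 dB
∠L = 0.00° − 50.59° = -50.59°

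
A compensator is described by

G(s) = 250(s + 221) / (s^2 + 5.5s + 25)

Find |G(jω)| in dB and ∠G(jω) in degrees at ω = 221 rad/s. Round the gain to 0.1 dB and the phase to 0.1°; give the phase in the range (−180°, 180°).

At s = jω = j221:
zero (s+221): 221 + j221 → |·| = √(221²+221²) = √97682 ≈ 312.54, ∠ = arctan(221/221) ≈ 45.00°
quadratic: (j221)² + 5.5·j221 + 25 = -48816 + j1215.5 → |·| ≈ 48831, ∠ ≈ 178.57°
|G| = 250 · 312.54 / 48831 ≈ 1.6001
Gain = 20 log₁₀(1.6001) ≈ 4.08 dB
∠G = 45.00° − 178.57° = -133.57°

4.1 dB, -133.6°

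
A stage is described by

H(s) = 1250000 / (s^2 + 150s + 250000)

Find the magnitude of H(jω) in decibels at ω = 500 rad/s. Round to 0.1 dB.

At s = jω = j500:
quadratic: (j500)² + 150·j500 + 250000 = 0 + j75000 → |·| ≈ 75000, ∠ ≈ 90.00°
|H| = 1250000 / 75000 ≈ 16.667
Gain = 20 log₁₀(16.667) ≈ 24.44 dB

24.4 dB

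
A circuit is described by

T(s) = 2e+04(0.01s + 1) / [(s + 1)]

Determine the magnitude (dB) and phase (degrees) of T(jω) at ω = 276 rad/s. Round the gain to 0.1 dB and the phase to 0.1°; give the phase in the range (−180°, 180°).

46.6 dB, -19.7°

At ω = 276 rad/s:
zero (1 + j276·0.01) = 1 + j2.76 → |·| ≈ 2.9356, ∠ ≈ 70.08°
pole (1 + j276·1) = 1 + j276 → |·| ≈ 276, ∠ ≈ 89.79°
|T| = 2e+04 · 2.9356 / (276) ≈ 212.72
Gain = 20 log₁₀(212.72) ≈ 46.56 dB
∠T = (70.08°) − (89.79°) = -19.71°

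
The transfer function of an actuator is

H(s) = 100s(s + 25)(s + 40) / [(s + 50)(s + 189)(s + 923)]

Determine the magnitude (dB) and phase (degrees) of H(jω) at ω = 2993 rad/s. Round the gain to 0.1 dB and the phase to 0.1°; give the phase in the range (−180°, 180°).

39.6 dB, 20.5°

At s = jω = j2993:
zero (s+25): 25 + j2993 → |·| = √(25²+2993²) = √8958674 ≈ 2993.1, ∠ = arctan(2993/25) ≈ 89.52°
zero (s+40): 40 + j2993 → |·| = √(40²+2993²) = √8959649 ≈ 2993.3, ∠ = arctan(2993/40) ≈ 89.23°
zero at origin: s = j2993 → |·| = 2993, ∠ = 90.00°
pole (s+50): 50 + j2993 → |·| = √(50²+2993²) = √8960549 ≈ 2993.4, ∠ = arctan(2993/50) ≈ 89.04°
pole (s+189): 189 + j2993 → |·| = √(189²+2993²) = √8993770 ≈ 2999, ∠ = arctan(2993/189) ≈ 86.39°
pole (s+923): 923 + j2993 → |·| = √(923²+2993²) = √9809978 ≈ 3132.1, ∠ = arctan(2993/923) ≈ 72.86°
|H| = 100 · 2.6815e+10 / 2.8118e+10 ≈ 95.366
Gain = 20 log₁₀(95.366) ≈ 39.59 dB
∠H = 268.75° − 248.29° = 20.46°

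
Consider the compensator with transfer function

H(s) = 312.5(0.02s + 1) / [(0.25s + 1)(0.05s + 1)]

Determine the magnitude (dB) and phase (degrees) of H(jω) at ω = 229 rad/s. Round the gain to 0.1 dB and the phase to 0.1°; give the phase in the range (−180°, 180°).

At ω = 229 rad/s:
zero (1 + j229·0.02) = 1 + j4.58 → |·| ≈ 4.6879, ∠ ≈ 77.68°
pole (1 + j229·0.25) = 1 + j57.25 → |·| ≈ 57.259, ∠ ≈ 89.00°
pole (1 + j229·0.05) = 1 + j11.45 → |·| ≈ 11.494, ∠ ≈ 85.01°
|H| = 312.5 · 4.6879 / (57.259 · 11.494) ≈ 2.2259
Gain = 20 log₁₀(2.2259) ≈ 6.95 dB
∠H = (77.68°) − (89.00° + 85.01°) = -96.33°

7.0 dB, -96.3°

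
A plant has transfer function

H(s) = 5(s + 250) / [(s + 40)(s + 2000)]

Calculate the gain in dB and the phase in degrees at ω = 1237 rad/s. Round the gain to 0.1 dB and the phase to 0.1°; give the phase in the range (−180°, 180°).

At s = jω = j1237:
zero (s+250): 250 + j1237 → |·| = √(250²+1237²) = √1592669 ≈ 1262, ∠ = arctan(1237/250) ≈ 78.57°
pole (s+40): 40 + j1237 → |·| = √(40²+1237²) = √1531769 ≈ 1237.6, ∠ = arctan(1237/40) ≈ 88.15°
pole (s+2000): 2000 + j1237 → |·| = √(2000²+1237²) = √5530169 ≈ 2351.6, ∠ = arctan(1237/2000) ≈ 31.74°
|H| = 5 · 1262 / 2.9103e+06 ≈ 0.0021682
Gain = 20 log₁₀(0.0021682) ≈ -53.28 dB
∠H = 78.57° − 119.89° = -41.32°

-53.3 dB, -41.3°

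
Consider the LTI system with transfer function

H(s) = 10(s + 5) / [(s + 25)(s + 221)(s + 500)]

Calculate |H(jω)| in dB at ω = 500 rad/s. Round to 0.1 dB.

-91.8 dB

At s = jω = j500:
zero (s+5): 5 + j500 → |·| = √(5²+500²) = √250025 ≈ 500.02, ∠ = arctan(500/5) ≈ 89.43°
pole (s+25): 25 + j500 → |·| = √(25²+500²) = √250625 ≈ 500.62, ∠ = arctan(500/25) ≈ 87.14°
pole (s+221): 221 + j500 → |·| = √(221²+500²) = √298841 ≈ 546.66, ∠ = arctan(500/221) ≈ 66.15°
pole (s+500): 500 + j500 → |·| = √(500²+500²) = √500000 ≈ 707.11, ∠ = arctan(500/500) ≈ 45.00°
|H| = 10 · 500.02 / 1.9351e+08 ≈ 2.5839e-05
Gain = 20 log₁₀(2.5839e-05) ≈ -91.75 dB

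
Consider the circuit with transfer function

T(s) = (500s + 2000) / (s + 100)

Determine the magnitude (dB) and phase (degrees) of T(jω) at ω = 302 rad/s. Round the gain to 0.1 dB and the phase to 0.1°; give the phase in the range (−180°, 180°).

53.5 dB, 17.6°

Substitute s = j302:
Numerator: 500(j302) + 2000 = 2000 + j151000
Denominator: (j302) + 100 = 100 + j302
|N| = √(2000² + 151000²) ≈ 1.5101e+05, ∠N ≈ 89.24°
|D| = √(100² + 302²) ≈ 318.13, ∠D ≈ 71.68°
|T| = 1.5101e+05 / 318.13 ≈ 474.68
Gain = 20 log₁₀(474.68) ≈ 53.53 dB
∠T = 89.24° − 71.68° = 17.56°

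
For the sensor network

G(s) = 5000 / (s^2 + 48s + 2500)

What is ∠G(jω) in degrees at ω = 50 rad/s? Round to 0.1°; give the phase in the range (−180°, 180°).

At s = jω = j50:
quadratic: (j50)² + 48·j50 + 2500 = 0 + j2400 → |·| ≈ 2400, ∠ ≈ 90.00°
∠G = 0.00° − 90.00° = -90.00°

-90.0°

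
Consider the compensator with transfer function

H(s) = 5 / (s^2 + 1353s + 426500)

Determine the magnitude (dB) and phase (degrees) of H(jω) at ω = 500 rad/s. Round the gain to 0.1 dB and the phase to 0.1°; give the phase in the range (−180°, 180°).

-102.9 dB, -75.4°

Substitute s = j500:
Numerator: 5 = 5 + j0
Denominator: (j500)^2 + 1353(j500) + 426500 = 176500 + j676500
|N| = √(5² + 0²) ≈ 5, ∠N ≈ 0.00°
|D| = √(176500² + 676500²) ≈ 6.9915e+05, ∠D ≈ 75.38°
|H| = 5 / 6.9915e+05 ≈ 7.1515e-06
Gain = 20 log₁₀(7.1515e-06) ≈ -102.91 dB
∠H = 0.00° − 75.38° = -75.38°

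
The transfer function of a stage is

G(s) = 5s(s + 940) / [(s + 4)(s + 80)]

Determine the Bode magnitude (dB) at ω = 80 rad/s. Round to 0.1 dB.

At s = jω = j80:
zero (s+940): 940 + j80 → |·| = √(940²+80²) = √890000 ≈ 943.4, ∠ = arctan(80/940) ≈ 4.86°
zero at origin: s = j80 → |·| = 80, ∠ = 90.00°
pole (s+4): 4 + j80 → |·| = √(4²+80²) = √6416 ≈ 80.1, ∠ = arctan(80/4) ≈ 87.14°
pole (s+80): 80 + j80 → |·| = √(80²+80²) = √12800 ≈ 113.14, ∠ = arctan(80/80) ≈ 45.00°
|G| = 5 · 75472 / 9062.5 ≈ 41.64
Gain = 20 log₁₀(41.64) ≈ 32.39 dB

32.4 dB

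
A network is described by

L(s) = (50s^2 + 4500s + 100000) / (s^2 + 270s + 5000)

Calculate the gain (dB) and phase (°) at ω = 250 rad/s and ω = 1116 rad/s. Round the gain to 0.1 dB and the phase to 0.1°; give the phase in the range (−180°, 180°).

ω = 250: 31.2 dB, 29.2°; ω = 1116: 33.8 dB, 9.0°

Substitute s = j250:
Numerator: 50(j250)^2 + 4500(j250) + 100000 = -3025000 + j1125000
Denominator: (j250)^2 + 270(j250) + 5000 = -57500 + j67500
|N| = √(3025000² + 1125000²) ≈ 3.2274e+06, ∠N ≈ 159.60°
|D| = √(57500² + 67500²) ≈ 88671, ∠D ≈ 130.43°
|L| = 3.2274e+06 / 88671 ≈ 36.397
Gain = 20 log₁₀(36.397) ≈ 31.22 dB
∠L = 159.60° − 130.43° = 29.17°

Substitute s = j1116:
Numerator: 50(j1116)^2 + 4500(j1116) + 100000 = -62172800 + j5022000
Denominator: (j1116)^2 + 270(j1116) + 5000 = -1240456 + j301320
|N| = √(62172800² + 5022000²) ≈ 6.2375e+07, ∠N ≈ 175.38°
|D| = √(1240456² + 301320²) ≈ 1.2765e+06, ∠D ≈ 166.35°
|L| = 6.2375e+07 / 1.2765e+06 ≈ 48.864
Gain = 20 log₁₀(48.864) ≈ 33.78 dB
∠L = 175.38° − 166.35° = 9.03°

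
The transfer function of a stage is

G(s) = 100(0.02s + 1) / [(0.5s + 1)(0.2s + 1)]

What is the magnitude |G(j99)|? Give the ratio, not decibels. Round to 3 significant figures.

At ω = 99 rad/s:
zero (1 + j99·0.02) = 1 + j1.98 → |·| ≈ 2.2182, ∠ ≈ 63.20°
pole (1 + j99·0.5) = 1 + j49.5 → |·| ≈ 49.51, ∠ ≈ 88.84°
pole (1 + j99·0.2) = 1 + j19.8 → |·| ≈ 19.825, ∠ ≈ 87.11°
|G| = 100 · 2.2182 / (49.51 · 19.825) ≈ 0.22599

0.226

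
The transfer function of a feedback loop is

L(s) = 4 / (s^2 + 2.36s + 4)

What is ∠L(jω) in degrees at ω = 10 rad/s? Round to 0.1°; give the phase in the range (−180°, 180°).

-166.2°

At s = jω = j10:
quadratic: (j10)² + 2.36·j10 + 4 = -96 + j23.6 → |·| ≈ 98.858, ∠ ≈ 166.19°
∠L = 0.00° − 166.19° = -166.19°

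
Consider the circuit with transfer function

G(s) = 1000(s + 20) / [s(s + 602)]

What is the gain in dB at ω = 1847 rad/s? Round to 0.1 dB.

-5.8 dB

At s = jω = j1847:
zero (s+20): 20 + j1847 → |·| = √(20²+1847²) = √3411809 ≈ 1847.1, ∠ = arctan(1847/20) ≈ 89.38°
pole (s+602): 602 + j1847 → |·| = √(602²+1847²) = √3773813 ≈ 1942.6, ∠ = arctan(1847/602) ≈ 71.95°
pole at origin: |s| = 1847, ∠ = 90.00° (in denominator)
|G| = 1000 · 1847.1 / 3.588e+06 ≈ 0.5148
Gain = 20 log₁₀(0.5148) ≈ -5.77 dB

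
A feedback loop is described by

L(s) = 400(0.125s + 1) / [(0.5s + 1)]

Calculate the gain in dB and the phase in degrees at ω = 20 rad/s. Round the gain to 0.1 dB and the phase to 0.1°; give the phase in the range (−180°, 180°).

At ω = 20 rad/s:
zero (1 + j20·0.125) = 1 + j2.5 → |·| ≈ 2.6926, ∠ ≈ 68.20°
pole (1 + j20·0.5) = 1 + j10 → |·| ≈ 10.05, ∠ ≈ 84.29°
|L| = 400 · 2.6926 / (10.05) ≈ 107.17
Gain = 20 log₁₀(107.17) ≈ 40.60 dB
∠L = (68.20°) − (84.29°) = -16.09°

40.6 dB, -16.1°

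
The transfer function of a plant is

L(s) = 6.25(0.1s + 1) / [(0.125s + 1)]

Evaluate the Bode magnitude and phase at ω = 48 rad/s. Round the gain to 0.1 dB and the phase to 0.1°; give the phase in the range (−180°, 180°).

At ω = 48 rad/s:
zero (1 + j48·0.1) = 1 + j4.8 → |·| ≈ 4.9031, ∠ ≈ 78.23°
pole (1 + j48·0.125) = 1 + j6 → |·| ≈ 6.0828, ∠ ≈ 80.54°
|L| = 6.25 · 4.9031 / (6.0828) ≈ 5.0379
Gain = 20 log₁₀(5.0379) ≈ 14.04 dB
∠L = (78.23°) − (80.54°) = -2.31°

14.0 dB, -2.3°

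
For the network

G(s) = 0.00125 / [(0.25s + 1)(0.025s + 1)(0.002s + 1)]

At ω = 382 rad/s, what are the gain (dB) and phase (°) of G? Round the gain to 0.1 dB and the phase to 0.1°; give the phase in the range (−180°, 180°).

-119.3 dB, 149.2°

At ω = 382 rad/s:
pole (1 + j382·0.25) = 1 + j95.5 → |·| ≈ 95.505, ∠ ≈ 89.40°
pole (1 + j382·0.025) = 1 + j9.55 → |·| ≈ 9.6022, ∠ ≈ 84.02°
pole (1 + j382·0.002) = 1 + j0.764 → |·| ≈ 1.2584, ∠ ≈ 37.38°
|G| = 0.00125 · 1 / (95.505 · 9.6022 · 1.2584) ≈ 1.0832e-06
Gain = 20 log₁₀(1.0832e-06) ≈ -119.31 dB
∠G = (0°) − (89.40° + 84.02° + 37.38°) = -210.80° ≡ 149.20° (principal value)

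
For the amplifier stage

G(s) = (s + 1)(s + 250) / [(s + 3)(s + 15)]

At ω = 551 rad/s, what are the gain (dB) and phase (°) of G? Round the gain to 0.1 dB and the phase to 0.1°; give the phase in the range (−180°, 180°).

At s = jω = j551:
zero (s+1): 1 + j551 → |·| = √(1²+551²) = √303602 ≈ 551, ∠ = arctan(551/1) ≈ 89.90°
zero (s+250): 250 + j551 → |·| = √(250²+551²) = √366101 ≈ 605.06, ∠ = arctan(551/250) ≈ 65.60°
pole (s+3): 3 + j551 → |·| = √(3²+551²) = √303610 ≈ 551.01, ∠ = arctan(551/3) ≈ 89.69°
pole (s+15): 15 + j551 → |·| = √(15²+551²) = √303826 ≈ 551.2, ∠ = arctan(551/15) ≈ 88.44°
|G| = 1 · 3.3339e+05 / 3.0372e+05 ≈ 1.0977
Gain = 20 log₁₀(1.0977) ≈ 0.81 dB
∠G = 155.50° − 178.13° = -22.63°

0.8 dB, -22.6°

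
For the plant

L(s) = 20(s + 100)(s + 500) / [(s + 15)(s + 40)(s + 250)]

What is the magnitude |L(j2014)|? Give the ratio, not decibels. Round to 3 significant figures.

0.0102

At s = jω = j2014:
zero (s+100): 100 + j2014 → |·| = √(100²+2014²) = √4066196 ≈ 2016.5, ∠ = arctan(2014/100) ≈ 87.16°
zero (s+500): 500 + j2014 → |·| = √(500²+2014²) = √4306196 ≈ 2075.1, ∠ = arctan(2014/500) ≈ 76.06°
pole (s+15): 15 + j2014 → |·| = √(15²+2014²) = √4056421 ≈ 2014.1, ∠ = arctan(2014/15) ≈ 89.57°
pole (s+40): 40 + j2014 → |·| = √(40²+2014²) = √4057796 ≈ 2014.4, ∠ = arctan(2014/40) ≈ 88.86°
pole (s+250): 250 + j2014 → |·| = √(250²+2014²) = √4118696 ≈ 2029.5, ∠ = arctan(2014/250) ≈ 82.92°
|L| = 20 · 4.1844e+06 / 8.2341e+09 ≈ 0.010164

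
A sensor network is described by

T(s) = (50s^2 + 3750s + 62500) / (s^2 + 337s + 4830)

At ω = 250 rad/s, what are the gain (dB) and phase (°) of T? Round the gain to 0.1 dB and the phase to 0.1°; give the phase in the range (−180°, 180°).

Substitute s = j250:
Numerator: 50(j250)^2 + 3750(j250) + 62500 = -3062500 + j937500
Denominator: (j250)^2 + 337(j250) + 4830 = -57670 + j84250
|N| = √(3062500² + 937500²) ≈ 3.2028e+06, ∠N ≈ 162.98°
|D| = √(57670² + 84250²) ≈ 1.021e+05, ∠D ≈ 124.39°
|T| = 3.2028e+06 / 1.021e+05 ≈ 31.369
Gain = 20 log₁₀(31.369) ≈ 29.93 dB
∠T = 162.98° − 124.39° = 38.59°

29.9 dB, 38.6°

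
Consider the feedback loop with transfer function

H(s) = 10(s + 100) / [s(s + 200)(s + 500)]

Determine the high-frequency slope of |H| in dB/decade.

-40 dB/decade

Each pole contributes −20 dB/decade at high frequency; each zero contributes +20 dB/decade.
Net: 1 zero(s) − 3 pole(s) → -40 dB/decade.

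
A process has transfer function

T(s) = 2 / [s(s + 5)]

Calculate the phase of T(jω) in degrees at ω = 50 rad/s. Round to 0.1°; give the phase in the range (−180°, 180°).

-174.3°

At s = jω = j50:
pole (s+5): 5 + j50 → |·| = √(5²+50²) = √2525 ≈ 50.249, ∠ = arctan(50/5) ≈ 84.29°
pole at origin: |s| = 50, ∠ = 90.00° (in denominator)
∠T = 0.00° − 174.29° = -174.29°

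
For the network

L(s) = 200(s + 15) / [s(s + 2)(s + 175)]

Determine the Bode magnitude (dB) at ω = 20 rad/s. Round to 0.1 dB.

-23.0 dB

At s = jω = j20:
zero (s+15): 15 + j20 → |·| = √(15²+20²) = √625 ≈ 25, ∠ = arctan(20/15) ≈ 53.13°
pole (s+2): 2 + j20 → |·| = √(2²+20²) = √404 ≈ 20.1, ∠ = arctan(20/2) ≈ 84.29°
pole (s+175): 175 + j20 → |·| = √(175²+20²) = √31025 ≈ 176.14, ∠ = arctan(20/175) ≈ 6.52°
pole at origin: |s| = 20, ∠ = 90.00° (in denominator)
|L| = 200 · 25 / 70808 ≈ 0.070613
Gain = 20 log₁₀(0.070613) ≈ -23.02 dB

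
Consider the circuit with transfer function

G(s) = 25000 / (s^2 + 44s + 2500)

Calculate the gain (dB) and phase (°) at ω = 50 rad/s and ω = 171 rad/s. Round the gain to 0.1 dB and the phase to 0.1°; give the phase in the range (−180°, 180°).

At s = jω = j50:
quadratic: (j50)² + 44·j50 + 2500 = 0 + j2200 → |·| ≈ 2200, ∠ ≈ 90.00°
|G| = 25000 / 2200 ≈ 11.364
Gain = 20 log₁₀(11.364) ≈ 21.11 dB
∠G = 0.00° − 90.00° = -90.00°

At s = jω = j171:
quadratic: (j171)² + 44·j171 + 2500 = -26741 + j7524 → |·| ≈ 27779, ∠ ≈ 164.29°
|G| = 25000 / 27779 ≈ 0.89996
Gain = 20 log₁₀(0.89996) ≈ -0.92 dB
∠G = 0.00° − 164.29° = -164.29°

ω = 50: 21.1 dB, -90.0°; ω = 171: -0.9 dB, -164.3°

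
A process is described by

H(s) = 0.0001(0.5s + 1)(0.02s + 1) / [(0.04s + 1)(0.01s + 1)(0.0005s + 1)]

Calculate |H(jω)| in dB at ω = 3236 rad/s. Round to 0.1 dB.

-57.6 dB

At ω = 3236 rad/s:
zero (1 + j3236·0.5) = 1 + j1618 → |·| ≈ 1618, ∠ ≈ 89.96°
zero (1 + j3236·0.02) = 1 + j64.72 → |·| ≈ 64.728, ∠ ≈ 89.11°
pole (1 + j3236·0.04) = 1 + j129.44 → |·| ≈ 129.44, ∠ ≈ 89.56°
pole (1 + j3236·0.01) = 1 + j32.36 → |·| ≈ 32.375, ∠ ≈ 88.23°
pole (1 + j3236·0.0005) = 1 + j1.618 → |·| ≈ 1.9021, ∠ ≈ 58.28°
|H| = 0.0001 · 1618 · 64.728 / (129.44 · 32.375 · 1.9021) ≈ 0.0013139
Gain = 20 log₁₀(0.0013139) ≈ -57.63 dB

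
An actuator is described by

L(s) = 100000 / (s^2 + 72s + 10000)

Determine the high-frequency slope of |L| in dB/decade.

-40 dB/decade

Each pole contributes −20 dB/decade at high frequency; each zero contributes +20 dB/decade.
Net: 0 zero(s) − 2 pole(s) → -40 dB/decade.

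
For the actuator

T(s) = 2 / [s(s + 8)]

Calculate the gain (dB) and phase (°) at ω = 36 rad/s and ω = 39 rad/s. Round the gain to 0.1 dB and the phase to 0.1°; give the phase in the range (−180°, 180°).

At s = jω = j36:
pole (s+8): 8 + j36 → |·| = √(8²+36²) = √1360 ≈ 36.878, ∠ = arctan(36/8) ≈ 77.47°
pole at origin: |s| = 36, ∠ = 90.00° (in denominator)
|T| = 2 / 1327.6 ≈ 0.0015065
Gain = 20 log₁₀(0.0015065) ≈ -56.44 dB
∠T = 0.00° − 167.47° = -167.47°

At s = jω = j39:
pole (s+8): 8 + j39 → |·| = √(8²+39²) = √1585 ≈ 39.812, ∠ = arctan(39/8) ≈ 78.41°
pole at origin: |s| = 39, ∠ = 90.00° (in denominator)
|T| = 2 / 1552.7 ≈ 0.0012881
Gain = 20 log₁₀(0.0012881) ≈ -57.80 dB
∠T = 0.00° − 168.41° = -168.41°

ω = 36: -56.4 dB, -167.5°; ω = 39: -57.8 dB, -168.4°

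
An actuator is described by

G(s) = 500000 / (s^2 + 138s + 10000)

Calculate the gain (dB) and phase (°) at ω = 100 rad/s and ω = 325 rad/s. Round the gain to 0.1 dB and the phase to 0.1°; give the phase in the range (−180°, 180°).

ω = 100: 31.2 dB, -90.0°; ω = 325: 13.5 dB, -154.9°

At s = jω = j100:
quadratic: (j100)² + 138·j100 + 10000 = 0 + j13800 → |·| ≈ 13800, ∠ ≈ 90.00°
|G| = 500000 / 13800 ≈ 36.232
Gain = 20 log₁₀(36.232) ≈ 31.18 dB
∠G = 0.00° − 90.00° = -90.00°

At s = jω = j325:
quadratic: (j325)² + 138·j325 + 10000 = -95625 + j44850 → |·| ≈ 1.0562e+05, ∠ ≈ 154.87°
|G| = 500000 / 1.0562e+05 ≈ 4.734
Gain = 20 log₁₀(4.734) ≈ 13.50 dB
∠G = 0.00° − 154.87° = -154.87°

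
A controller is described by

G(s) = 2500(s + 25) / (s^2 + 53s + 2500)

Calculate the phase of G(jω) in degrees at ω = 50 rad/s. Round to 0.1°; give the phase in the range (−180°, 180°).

-26.6°

At s = jω = j50:
zero (s+25): 25 + j50 → |·| = √(25²+50²) = √3125 ≈ 55.902, ∠ = arctan(50/25) ≈ 63.43°
quadratic: (j50)² + 53·j50 + 2500 = 0 + j2650 → |·| ≈ 2650, ∠ ≈ 90.00°
∠G = 63.43° − 90.00° = -26.57°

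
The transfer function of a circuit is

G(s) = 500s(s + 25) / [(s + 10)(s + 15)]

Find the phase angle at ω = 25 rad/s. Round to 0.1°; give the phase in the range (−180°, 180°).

At s = jω = j25:
zero (s+25): 25 + j25 → |·| = √(25²+25²) = √1250 ≈ 35.355, ∠ = arctan(25/25) ≈ 45.00°
zero at origin: s = j25 → |·| = 25, ∠ = 90.00°
pole (s+10): 10 + j25 → |·| = √(10²+25²) = √725 ≈ 26.926, ∠ = arctan(25/10) ≈ 68.20°
pole (s+15): 15 + j25 → |·| = √(15²+25²) = √850 ≈ 29.155, ∠ = arctan(25/15) ≈ 59.04°
∠G = 135.00° − 127.24° = 7.76°

7.8°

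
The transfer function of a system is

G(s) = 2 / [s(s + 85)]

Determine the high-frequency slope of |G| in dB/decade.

-40 dB/decade

Each pole contributes −20 dB/decade at high frequency; each zero contributes +20 dB/decade.
Net: 0 zero(s) − 2 pole(s) → -40 dB/decade.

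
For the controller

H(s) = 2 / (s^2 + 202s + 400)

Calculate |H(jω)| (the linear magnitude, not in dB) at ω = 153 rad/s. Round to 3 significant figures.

5.19e-05

Substitute s = j153:
Numerator: 2 = 2 + j0
Denominator: (j153)^2 + 202(j153) + 400 = -23009 + j30906
|N| = √(2² + 0²) ≈ 2, ∠N ≈ 0.00°
|D| = √(23009² + 30906²) ≈ 38530, ∠D ≈ 126.67°
|H| = 2 / 38530 ≈ 5.1908e-05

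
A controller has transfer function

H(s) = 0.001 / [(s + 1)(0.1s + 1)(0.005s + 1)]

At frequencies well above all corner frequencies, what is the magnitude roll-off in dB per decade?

Each pole contributes −20 dB/decade at high frequency; each zero contributes +20 dB/decade.
Net: 0 zero(s) − 3 pole(s) → -60 dB/decade.

-60 dB/decade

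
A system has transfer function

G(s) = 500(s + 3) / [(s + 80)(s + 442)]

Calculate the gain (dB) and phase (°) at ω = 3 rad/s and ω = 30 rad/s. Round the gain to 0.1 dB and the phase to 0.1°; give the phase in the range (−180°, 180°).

At s = jω = j3:
zero (s+3): 3 + j3 → |·| = √(3²+3²) = √18 ≈ 4.2426, ∠ = arctan(3/3) ≈ 45.00°
pole (s+80): 80 + j3 → |·| = √(80²+3²) = √6409 ≈ 80.056, ∠ = arctan(3/80) ≈ 2.15°
pole (s+442): 442 + j3 → |·| = √(442²+3²) = √195373 ≈ 442.01, ∠ = arctan(3/442) ≈ 0.39°
|G| = 500 · 4.2426 / 35386 ≈ 0.059947
Gain = 20 log₁₀(0.059947) ≈ -24.44 dB
∠G = 45.00° − 2.54° = 42.46°

At s = jω = j30:
zero (s+3): 3 + j30 → |·| = √(3²+30²) = √909 ≈ 30.15, ∠ = arctan(30/3) ≈ 84.29°
pole (s+80): 80 + j30 → |·| = √(80²+30²) = √7300 ≈ 85.44, ∠ = arctan(30/80) ≈ 20.56°
pole (s+442): 442 + j30 → |·| = √(442²+30²) = √196264 ≈ 443.02, ∠ = arctan(30/442) ≈ 3.88°
|G| = 500 · 30.15 / 37852 ≈ 0.39826
Gain = 20 log₁₀(0.39826) ≈ -8.00 dB
∠G = 84.29° − 24.44° = 59.85°

ω = 3: -24.4 dB, 42.5°; ω = 30: -8.0 dB, 59.9°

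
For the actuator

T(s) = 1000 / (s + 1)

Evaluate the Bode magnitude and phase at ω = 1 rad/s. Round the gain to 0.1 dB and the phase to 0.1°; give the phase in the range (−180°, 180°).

At s = jω = j1:
pole (s+1): 1 + j1 → |·| = √(1²+1²) = √2 ≈ 1.4142, ∠ = arctan(1/1) ≈ 45.00°
|T| = 1000 / 1.4142 ≈ 707.11
Gain = 20 log₁₀(707.11) ≈ 56.99 dB
∠T = 0.00° − 45.00° = -45.00°

57.0 dB, -45.0°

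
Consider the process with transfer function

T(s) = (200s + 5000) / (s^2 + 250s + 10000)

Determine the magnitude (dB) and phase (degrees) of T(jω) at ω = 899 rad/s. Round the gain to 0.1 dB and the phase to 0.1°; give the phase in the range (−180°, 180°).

Substitute s = j899:
Numerator: 200(j899) + 5000 = 5000 + j179800
Denominator: (j899)^2 + 250(j899) + 10000 = -798201 + j224750
|N| = √(5000² + 179800²) ≈ 1.7987e+05, ∠N ≈ 88.41°
|D| = √(798201² + 224750²) ≈ 8.2924e+05, ∠D ≈ 164.27°
|T| = 1.7987e+05 / 8.2924e+05 ≈ 0.21691
Gain = 20 log₁₀(0.21691) ≈ -13.27 dB
∠T = 88.41° − 164.27° = -75.86°

-13.3 dB, -75.9°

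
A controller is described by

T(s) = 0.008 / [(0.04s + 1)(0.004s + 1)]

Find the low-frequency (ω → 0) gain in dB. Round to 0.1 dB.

T(0) = 0.008 · 1 / 1 = 0.008
20 log₁₀(0.008) ≈ -41.94 dB

-41.9 dB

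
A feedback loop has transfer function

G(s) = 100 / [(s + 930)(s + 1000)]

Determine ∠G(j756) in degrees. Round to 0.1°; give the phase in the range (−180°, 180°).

-76.2°

At s = jω = j756:
pole (s+930): 930 + j756 → |·| = √(930²+756²) = √1436436 ≈ 1198.5, ∠ = arctan(756/930) ≈ 39.11°
pole (s+1000): 1000 + j756 → |·| = √(1000²+756²) = √1571536 ≈ 1253.6, ∠ = arctan(756/1000) ≈ 37.09°
∠G = 0.00° − 76.20° = -76.20°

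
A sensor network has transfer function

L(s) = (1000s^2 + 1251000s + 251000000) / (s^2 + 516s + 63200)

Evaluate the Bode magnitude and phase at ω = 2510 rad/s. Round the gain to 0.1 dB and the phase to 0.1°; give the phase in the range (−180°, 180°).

Substitute s = j2510:
Numerator: 1000(j2510)^2 + 1251000(j2510) + 251000000 = -6049100000 + j3140010000
Denominator: (j2510)^2 + 516(j2510) + 63200 = -6236900 + j1295160
|N| = √(6049100000² + 3140010000²) ≈ 6.8155e+09, ∠N ≈ 152.57°
|D| = √(6236900² + 1295160²) ≈ 6.37e+06, ∠D ≈ 168.27°
|L| = 6.8155e+09 / 6.37e+06 ≈ 1069.9
Gain = 20 log₁₀(1069.9) ≈ 60.59 dB
∠L = 152.57° − 168.27° = -15.70°

60.6 dB, -15.7°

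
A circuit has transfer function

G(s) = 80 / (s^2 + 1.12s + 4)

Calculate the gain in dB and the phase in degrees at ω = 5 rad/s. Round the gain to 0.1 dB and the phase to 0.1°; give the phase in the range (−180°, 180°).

11.3 dB, -165.1°

At s = jω = j5:
quadratic: (j5)² + 1.12·j5 + 4 = -21 + j5.6 → |·| ≈ 21.734, ∠ ≈ 165.07°
|G| = 80 / 21.734 ≈ 3.6809
Gain = 20 log₁₀(3.6809) ≈ 11.32 dB
∠G = 0.00° − 165.07° = -165.07°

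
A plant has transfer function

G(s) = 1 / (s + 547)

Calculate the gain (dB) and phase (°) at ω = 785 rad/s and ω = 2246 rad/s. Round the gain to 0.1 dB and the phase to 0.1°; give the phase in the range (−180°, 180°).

ω = 785: -59.6 dB, -55.1°; ω = 2246: -67.3 dB, -76.3°

At s = jω = j785:
pole (s+547): 547 + j785 → |·| = √(547²+785²) = √915434 ≈ 956.78, ∠ = arctan(785/547) ≈ 55.13°
|G| = 1 / 956.78 ≈ 0.0010452
Gain = 20 log₁₀(0.0010452) ≈ -59.62 dB
∠G = 0.00° − 55.13° = -55.13°

At s = jω = j2246:
pole (s+547): 547 + j2246 → |·| = √(547²+2246²) = √5343725 ≈ 2311.6, ∠ = arctan(2246/547) ≈ 76.31°
|G| = 1 / 2311.6 ≈ 0.0004326
Gain = 20 log₁₀(0.0004326) ≈ -67.28 dB
∠G = 0.00° − 76.31° = -76.31°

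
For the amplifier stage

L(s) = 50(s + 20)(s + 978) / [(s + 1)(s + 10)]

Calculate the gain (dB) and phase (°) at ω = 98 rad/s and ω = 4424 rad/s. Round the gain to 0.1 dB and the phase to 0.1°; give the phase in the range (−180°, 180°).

At s = jω = j98:
zero (s+20): 20 + j98 → |·| = √(20²+98²) = √10004 ≈ 100.02, ∠ = arctan(98/20) ≈ 78.47°
zero (s+978): 978 + j98 → |·| = √(978²+98²) = √966088 ≈ 982.9, ∠ = arctan(98/978) ≈ 5.72°
pole (s+1): 1 + j98 → |·| = √(1²+98²) = √9605 ≈ 98.005, ∠ = arctan(98/1) ≈ 89.42°
pole (s+10): 10 + j98 → |·| = √(10²+98²) = √9704 ≈ 98.509, ∠ = arctan(98/10) ≈ 84.17°
|L| = 50 · 98310 / 9654.4 ≈ 509.15
Gain = 20 log₁₀(509.15) ≈ 54.14 dB
∠L = 84.19° − 173.59° = -89.40°

At s = jω = j4424:
zero (s+20): 20 + j4424 → |·| = √(20²+4424²) = √19572176 ≈ 4424, ∠ = arctan(4424/20) ≈ 89.74°
zero (s+978): 978 + j4424 → |·| = √(978²+4424²) = √20528260 ≈ 4530.8, ∠ = arctan(4424/978) ≈ 77.53°
pole (s+1): 1 + j4424 → |·| = √(1²+4424²) = √19571777 ≈ 4424, ∠ = arctan(4424/1) ≈ 89.99°
pole (s+10): 10 + j4424 → |·| = √(10²+4424²) = √19571876 ≈ 4424, ∠ = arctan(4424/10) ≈ 89.87°
|L| = 50 · 2.0044e+07 / 1.9572e+07 ≈ 51.206
Gain = 20 log₁₀(51.206) ≈ 34.19 dB
∠L = 167.27° − 179.86° = -12.59°

ω = 98: 54.1 dB, -89.4°; ω = 4424: 34.2 dB, -12.6°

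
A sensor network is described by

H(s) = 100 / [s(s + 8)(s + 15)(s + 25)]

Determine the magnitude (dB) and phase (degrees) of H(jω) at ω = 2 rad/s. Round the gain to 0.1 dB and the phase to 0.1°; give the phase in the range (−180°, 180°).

At s = jω = j2:
pole (s+8): 8 + j2 → |·| = √(8²+2²) = √68 ≈ 8.2462, ∠ = arctan(2/8) ≈ 14.04°
pole (s+15): 15 + j2 → |·| = √(15²+2²) = √229 ≈ 15.133, ∠ = arctan(2/15) ≈ 7.59°
pole (s+25): 25 + j2 → |·| = √(25²+2²) = √629 ≈ 25.08, ∠ = arctan(2/25) ≈ 4.57°
pole at origin: |s| = 2, ∠ = 90.00° (in denominator)
|H| = 100 / 6259.5 ≈ 0.015976
Gain = 20 log₁₀(0.015976) ≈ -35.93 dB
∠H = 0.00° − 116.20° = -116.20°

-35.9 dB, -116.2°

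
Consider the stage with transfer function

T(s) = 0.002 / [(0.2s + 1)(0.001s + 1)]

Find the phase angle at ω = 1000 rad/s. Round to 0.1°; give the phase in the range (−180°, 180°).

At ω = 1000 rad/s:
pole (1 + j1000·0.2) = 1 + j200 → |·| ≈ 200, ∠ ≈ 89.71°
pole (1 + j1000·0.001) = 1 + j1 → |·| ≈ 1.4142, ∠ ≈ 45.00°
∠T = (0°) − (89.71° + 45.00°) = -134.71°

-134.7°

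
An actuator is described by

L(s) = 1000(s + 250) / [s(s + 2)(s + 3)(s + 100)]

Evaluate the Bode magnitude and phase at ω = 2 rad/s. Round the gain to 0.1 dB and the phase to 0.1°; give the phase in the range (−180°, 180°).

41.8 dB, -169.4°

At s = jω = j2:
zero (s+250): 250 + j2 → |·| = √(250²+2²) = √62504 ≈ 250.01, ∠ = arctan(2/250) ≈ 0.46°
pole (s+2): 2 + j2 → |·| = √(2²+2²) = √8 ≈ 2.8284, ∠ = arctan(2/2) ≈ 45.00°
pole (s+3): 3 + j2 → |·| = √(3²+2²) = √13 ≈ 3.6056, ∠ = arctan(2/3) ≈ 33.69°
pole (s+100): 100 + j2 → |·| = √(100²+2²) = √10004 ≈ 100.02, ∠ = arctan(2/100) ≈ 1.15°
pole at origin: |s| = 2, ∠ = 90.00° (in denominator)
|L| = 1000 · 250.01 / 2040 ≈ 122.55
Gain = 20 log₁₀(122.55) ≈ 41.77 dB
∠L = 0.46° − 169.84° = -169.38°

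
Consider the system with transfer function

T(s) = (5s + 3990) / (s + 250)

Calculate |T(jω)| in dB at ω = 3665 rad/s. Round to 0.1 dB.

Substitute s = j3665:
Numerator: 5(j3665) + 3990 = 3990 + j18325
Denominator: (j3665) + 250 = 250 + j3665
|N| = √(3990² + 18325²) ≈ 18754, ∠N ≈ 77.72°
|D| = √(250² + 3665²) ≈ 3673.5, ∠D ≈ 86.10°
|T| = 18754 / 3673.5 ≈ 5.1052
Gain = 20 log₁₀(5.1052) ≈ 14.16 dB

14.2 dB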